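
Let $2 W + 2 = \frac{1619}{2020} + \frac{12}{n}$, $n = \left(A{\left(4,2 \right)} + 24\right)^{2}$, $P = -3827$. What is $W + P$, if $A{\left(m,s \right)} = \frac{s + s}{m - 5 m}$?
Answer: $- \frac{27911541737}{7292200} \approx -3827.6$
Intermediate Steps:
$A{\left(m,s \right)} = - \frac{s}{2 m}$ ($A{\left(m,s \right)} = \frac{2 s}{\left(-4\right) m} = 2 s \left(- \frac{1}{4 m}\right) = - \frac{s}{2 m}$)
$n = \frac{9025}{16}$ ($n = \left(\left(- \frac{1}{2}\right) 2 \cdot \frac{1}{4} + 24\right)^{2} = \left(- \frac{1}{4} + 24\right)^{2} = \left(\frac{95}{4}\right)^{2} = \frac{9025}{16} \approx 564.06$)
$W = - \frac{4292337}{7292200}$ ($W = -1 + \frac{\frac{1619}{2020} + \frac{12}{\frac{9025}{16}}}{2} = -1 + \frac{1619 \cdot \frac{1}{2020} + 12 \cdot \frac{16}{9025}}{2} = -1 + \frac{\frac{1619}{2020} + \frac{192}{9025}}{2} = -1 + \frac{1}{2} \cdot \frac{2999863}{3646100} = -1 + \frac{2999863}{7292200} = - \frac{4292337}{7292200} \approx -0.58862$)
$W + P = - \frac{4292337}{7292200} - 3827 = - \frac{27911541737}{7292200}$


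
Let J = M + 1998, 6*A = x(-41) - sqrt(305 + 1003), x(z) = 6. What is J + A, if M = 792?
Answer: 2791 - sqrt(327)/3 ≈ 2785.0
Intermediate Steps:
A = 1 - sqrt(327)/3 (A = (6 - sqrt(305 + 1003))/6 = (6 - sqrt(1308))/6 = (6 - 2*sqrt(327))/6 = 1 - sqrt(327)/3 ≈ -5.0277)
J = 2790 (J = 792 + 1998 = 2790)
J + A = 2790 + (1 - sqrt(327)/3) = 2791 - sqrt(327)/3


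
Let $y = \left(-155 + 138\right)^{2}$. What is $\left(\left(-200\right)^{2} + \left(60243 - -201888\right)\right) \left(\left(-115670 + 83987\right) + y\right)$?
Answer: $-9485100614$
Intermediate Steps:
$y = 289$ ($y = \left(-17\right)^{2} = 289$)
$\left(\left(-200\right)^{2} + \left(60243 - -201888\right)\right) \left(\left(-115670 + 83987\right) + y\right) = \left(\left(-200\right)^{2} + \left(60243 - -201888\right)\right) \left(\left(-115670 + 83987\right) + 289\right) = \left(40000 + \left(60243 + 201888\right)\right) \left(-31683 + 289\right) = \left(40000 + 262131\right) \left(-31394\right) = 302131 \left(-31394\right) = -9485100614$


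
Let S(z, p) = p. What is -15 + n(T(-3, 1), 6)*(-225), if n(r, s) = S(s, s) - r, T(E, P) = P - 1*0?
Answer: -1140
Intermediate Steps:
T(E, P) = P (T(E, P) = P + 0 = P)
n(r, s) = s - r
-15 + n(T(-3, 1), 6)*(-225) = -15 + (6 - 1*1)*(-225) = -15 + (6 - 1)*(-225) = -15 + 5*(-225) = -15 - 1125 = -1140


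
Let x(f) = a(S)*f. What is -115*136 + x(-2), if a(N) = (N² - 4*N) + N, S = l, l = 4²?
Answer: -16056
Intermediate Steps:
l = 16
S = 16
a(N) = N² - 3*N
x(f) = 208*f (x(f) = (16*(-3 + 16))*f = (16*13)*f = 208*f)
-115*136 + x(-2) = -115*136 + 208*(-2) = -15640 - 416 = -16056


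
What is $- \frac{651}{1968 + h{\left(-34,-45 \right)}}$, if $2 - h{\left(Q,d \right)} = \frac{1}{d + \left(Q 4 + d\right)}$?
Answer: $- \frac{7006}{21201} \approx -0.33046$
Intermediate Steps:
$h{\left(Q,d \right)} = 2 - \frac{1}{2 d + 4 Q}$ ($h{\left(Q,d \right)} = 2 - \frac{1}{d + \left(Q 4 + d\right)} = 2 - \frac{1}{d + \left(4 Q + d\right)} = 2 - \frac{1}{d + \left(d + 4 Q\right)} = 2 - \frac{1}{2 d + 4 Q}$)
$- \frac{651}{1968 + h{\left(-34,-45 \right)}} = - \frac{651}{1968 + \frac{-1 + 4 \left(-45\right) + 8 \left(-34\right)}{2 \left(-45 + 2 \left(-34\right)\right)}} = - \frac{651}{1968 + \frac{-1 - 180 - 272}{2 \left(-45 - 68\right)}} = - \frac{651}{1968 + \frac{1}{2} \frac{1}{-113} \left(-453\right)} = - \frac{651}{1968 + \frac{1}{2} \left(- \frac{1}{113}\right) \left(-453\right)} = - \frac{651}{1968 + \frac{453}{226}} = - \frac{651}{\frac{445221}{226}} = \left(-651\right) \frac{226}{445221} = - \frac{7006}{21201}$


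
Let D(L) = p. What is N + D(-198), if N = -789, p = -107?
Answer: -896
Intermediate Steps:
D(L) = -107
N + D(-198) = -789 - 107 = -896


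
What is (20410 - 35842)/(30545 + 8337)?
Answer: -7716/19441 ≈ -0.39689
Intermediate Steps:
(20410 - 35842)/(30545 + 8337) = -15432/38882 = -15432*1/38882 = -7716/19441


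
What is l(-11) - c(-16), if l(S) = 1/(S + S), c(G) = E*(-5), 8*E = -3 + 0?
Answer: -169/88 ≈ -1.9205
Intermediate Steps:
E = -3/8 (E = (-3 + 0)/8 = (⅛)*(-3) = -3/8 ≈ -0.37500)
c(G) = 15/8 (c(G) = -3/8*(-5) = 15/8)
l(S) = 1/(2*S)
l(-11) - c(-16) = (½)/(-11) - 1*15/8 = (½)*(-1/11) - 15/8 = -1/22 - 15/8 = -169/88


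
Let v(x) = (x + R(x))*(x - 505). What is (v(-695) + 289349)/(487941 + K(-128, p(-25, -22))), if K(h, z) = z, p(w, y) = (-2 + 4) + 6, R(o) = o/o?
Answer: 160307/69707 ≈ 2.2997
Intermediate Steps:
R(o) = 1
v(x) = (1 + x)*(-505 + x) (v(x) = (x + 1)*(x - 505) = (1 + x)*(-505 + x))
p(w, y) = 8 (p(w, y) = 2 + 6 = 8)
(v(-695) + 289349)/(487941 + K(-128, p(-25, -22))) = ((-505 + (-695)² - 504*(-695)) + 289349)/(487941 + 8) = ((-505 + 483025 + 350280) + 289349)/487949 = (832800 + 289349)*(1/487949) = 1122149*(1/487949) = 160307/69707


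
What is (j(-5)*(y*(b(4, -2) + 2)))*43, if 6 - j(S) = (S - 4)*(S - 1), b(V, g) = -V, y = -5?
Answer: -20640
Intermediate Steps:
j(S) = 6 - (-1 + S)*(-4 + S) (j(S) = 6 - (S - 4)*(S - 1) = 6 - (-4 + S)*(-1 + S) = 6 - (-1 + S)*(-4 + S))
(j(-5)*(y*(b(4, -2) + 2)))*43 = ((2 - 1*(-5)² + 5*(-5))*(-5*(-1*4 + 2)))*43 = ((2 - 1*25 - 25)*(-5*(-4 + 2)))*43 = ((2 - 25 - 25)*(-5*(-2)))*43 = -48*10*43 = -480*43 = -20640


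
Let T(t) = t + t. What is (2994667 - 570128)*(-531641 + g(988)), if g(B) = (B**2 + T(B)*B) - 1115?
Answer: 5808409893364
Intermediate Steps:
T(t) = 2*t
g(B) = -1115 + 3*B**2 (g(B) = (B**2 + (2*B)*B) - 1115 = (B**2 + 2*B**2) - 1115 = 3*B**2 - 1115 = -1115 + 3*B**2)
(2994667 - 570128)*(-531641 + g(988)) = (2994667 - 570128)*(-531641 + (-1115 + 3*988**2)) = 2424539*(-531641 + (-1115 + 3*976144)) = 2424539*(-531641 + (-1115 + 2928432)) = 2424539*(-531641 + 2927317) = 2424539*2395676 = 5808409893364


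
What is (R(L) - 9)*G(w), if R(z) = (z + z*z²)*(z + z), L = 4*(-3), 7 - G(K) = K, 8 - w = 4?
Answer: 125253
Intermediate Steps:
w = 4 (w = 8 - 1*4 = 8 - 4 = 4)
G(K) = 7 - K
L = -12
R(z) = 2*z*(z + z³) (R(z) = (z + z³)*(2*z) = 2*z*(z + z³))
(R(L) - 9)*G(w) = (2*(-12)²*(1 + (-12)²) - 9)*(7 - 1*4) = (2*144*(1 + 144) - 9)*(7 - 4) = (2*144*145 - 9)*3 = (41760 - 9)*3 = 41751*3 = 125253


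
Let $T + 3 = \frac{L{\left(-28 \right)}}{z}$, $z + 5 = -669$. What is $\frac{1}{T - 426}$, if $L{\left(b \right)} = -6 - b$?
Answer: $- \frac{337}{144584} \approx -0.0023308$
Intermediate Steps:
$z = -674$ ($z = -5 - 669 = -674$)
$T = - \frac{1022}{337}$ ($T = -3 + \frac{-6 - -28}{-674} = -3 + \left(-6 + 28\right) \left(- \frac{1}{674}\right) = -3 + 22 \left(- \frac{1}{674}\right) = -3 - \frac{11}{337} = - \frac{1022}{337} \approx -3.0326$)
$\frac{1}{T - 426} = \frac{1}{- \frac{1022}{337} - 426} = \frac{1}{- \frac{144584}{337}} = - \frac{337}{144584}$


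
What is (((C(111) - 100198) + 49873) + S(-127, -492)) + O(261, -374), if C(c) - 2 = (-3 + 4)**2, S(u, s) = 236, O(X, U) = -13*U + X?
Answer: -44963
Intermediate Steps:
O(X, U) = X - 13*U
C(c) = 3 (C(c) = 2 + (-3 + 4)**2 = 2 + 1**2 = 2 + 1 = 3)
(((C(111) - 100198) + 49873) + S(-127, -492)) + O(261, -374) = (((3 - 100198) + 49873) + 236) + (261 - 13*(-374)) = ((-100195 + 49873) + 236) + (261 + 4862) = (-50322 + 236) + 5123 = -50086 + 5123 = -44963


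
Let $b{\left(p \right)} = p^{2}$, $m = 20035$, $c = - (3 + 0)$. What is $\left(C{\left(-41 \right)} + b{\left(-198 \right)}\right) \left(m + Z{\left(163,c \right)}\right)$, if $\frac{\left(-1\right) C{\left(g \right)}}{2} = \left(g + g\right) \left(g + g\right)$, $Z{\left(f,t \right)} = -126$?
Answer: $512776204$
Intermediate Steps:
$c = -3$ ($c = \left(-1\right) 3 = -3$)
$C{\left(g \right)} = - 8 g^{2}$ ($C{\left(g \right)} = - 2 \left(g + g\right) \left(g + g\right) = - 2 \cdot 2 g 2 g = - 2 \cdot 4 g^{2} = - 8 g^{2}$)
$\left(C{\left(-41 \right)} + b{\left(-198 \right)}\right) \left(m + Z{\left(163,c \right)}\right) = \left(- 8 \left(-41\right)^{2} + \left(-198\right)^{2}\right) \left(20035 - 126\right) = \left(\left(-8\right) 1681 + 39204\right) 19909 = \left(-13448 + 39204\right) 19909 = 25756 \cdot 19909 = 512776204$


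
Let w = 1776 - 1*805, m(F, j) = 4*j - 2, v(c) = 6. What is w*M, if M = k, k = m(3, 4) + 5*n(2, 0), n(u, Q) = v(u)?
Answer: 42724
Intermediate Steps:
m(F, j) = -2 + 4*j
n(u, Q) = 6
w = 971 (w = 1776 - 805 = 971)
k = 44 (k = (-2 + 4*4) + 5*6 = (-2 + 16) + 30 = 14 + 30 = 44)
M = 44
w*M = 971*44 = 42724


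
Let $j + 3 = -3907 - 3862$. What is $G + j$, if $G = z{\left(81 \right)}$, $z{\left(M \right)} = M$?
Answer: $-7691$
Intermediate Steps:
$G = 81$
$j = -7772$ ($j = -3 - 7769 = -7772$)
$G + j = 81 - 7772 = -7691$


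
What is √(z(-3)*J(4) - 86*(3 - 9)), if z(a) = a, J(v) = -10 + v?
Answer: √534 ≈ 23.108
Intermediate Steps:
√(z(-3)*J(4) - 86*(3 - 9)) = √(-3*(-10 + 4) - 86*(3 - 9)) = √(-3*(-6) - 86*(-6)) = √(18 + 516) = √534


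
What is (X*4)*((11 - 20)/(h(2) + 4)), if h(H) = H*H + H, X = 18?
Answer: -324/5 ≈ -64.800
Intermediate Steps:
h(H) = H + H² (h(H) = H² + H = H + H²)
(X*4)*((11 - 20)/(h(2) + 4)) = (18*4)*((11 - 20)/(2*(1 + 2) + 4)) = 72*(-9/(2*3 + 4)) = 72*(-9/(6 + 4)) = 72*(-9/10) = -324/5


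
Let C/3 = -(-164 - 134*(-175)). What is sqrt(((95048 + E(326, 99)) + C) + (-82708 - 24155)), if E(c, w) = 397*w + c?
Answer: 2*I*sqrt(10511) ≈ 205.05*I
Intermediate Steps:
E(c, w) = c + 397*w
C = -69858 (C = 3*(-(-164 - 134*(-175))) = 3*(-(-164 + 23450)) = 3*(-1*23286) = 3*(-23286) = -69858)
sqrt(((95048 + E(326, 99)) + C) + (-82708 - 24155)) = sqrt(((95048 + (326 + 397*99)) - 69858) + (-82708 - 24155)) = sqrt(((95048 + (326 + 39303)) - 69858) - 106863) = sqrt(((95048 + 39629) - 69858) - 106863) = sqrt((134677 - 69858) - 106863) = sqrt(64819 - 106863) = sqrt(-42044) = 2*I*sqrt(10511)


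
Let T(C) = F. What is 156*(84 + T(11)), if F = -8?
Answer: 11856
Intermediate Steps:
T(C) = -8
156*(84 + T(11)) = 156*(84 - 8) = 156*76 = 11856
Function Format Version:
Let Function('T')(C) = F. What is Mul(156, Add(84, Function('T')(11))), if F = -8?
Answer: 11856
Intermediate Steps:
Function('T')(C) = -8
Mul(156, Add(84, Function('T')(11))) = Mul(156, Add(84, -8)) = Mul(156, 76) = 11856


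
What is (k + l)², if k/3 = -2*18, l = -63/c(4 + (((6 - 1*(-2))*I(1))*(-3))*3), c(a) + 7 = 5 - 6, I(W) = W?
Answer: 641601/64 ≈ 10025.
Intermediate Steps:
c(a) = -8 (c(a) = -7 + (5 - 6) = -7 - 1 = -8)
l = 63/8 (l = -63/(-8) = -63*(-⅛) = 63/8 ≈ 7.8750)
k = -108 (k = 3*(-2*18) = 3*(-36) = -108)
(k + l)² = (-108 + 63/8)² = (-801/8)² = 641601/64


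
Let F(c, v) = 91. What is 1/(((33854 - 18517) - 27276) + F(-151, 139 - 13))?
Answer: -1/11848 ≈ -8.4402e-5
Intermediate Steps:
1/(((33854 - 18517) - 27276) + F(-151, 139 - 13)) = 1/(((33854 - 18517) - 27276) + 91) = 1/((15337 - 27276) + 91) = 1/(-11939 + 91) = 1/(-11848) = -1/11848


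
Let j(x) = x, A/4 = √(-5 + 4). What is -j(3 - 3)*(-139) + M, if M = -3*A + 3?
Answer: 3 - 12*I ≈ 3.0 - 12.0*I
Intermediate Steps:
A = 4*I (A = 4*√(-5 + 4) = 4*√(-1) = 4*I ≈ 4.0*I)
M = 3 - 12*I (M = -12*I + 3 = 3 - 12*I ≈ 3.0 - 12.0*I)
-j(3 - 3)*(-139) + M = -(3 - 3)*(-139) + (3 - 12*I) = -1*0*(-139) + (3 - 12*I) = 0*(-139) + (3 - 12*I) = 0 + (3 - 12*I) = 3 - 12*I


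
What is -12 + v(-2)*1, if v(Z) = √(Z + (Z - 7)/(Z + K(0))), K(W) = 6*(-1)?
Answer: -12 + I*√14/4 ≈ -12.0 + 0.93541*I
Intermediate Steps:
K(W) = -6
v(Z) = √(Z + (-7 + Z)/(-6 + Z)) (v(Z) = √(Z + (Z - 7)/(Z - 6)) = √(Z + (-7 + Z)/(-6 + Z)))
-12 + v(-2)*1 = -12 + √((-7 - 2 - 2*(-6 - 2))/(-6 - 2))*1 = -12 + √((-7 - 2 - 2*(-8))/(-8))*1 = -12 + √(-(-7 - 2 + 16)/8)*1 = -12 + √(-⅛*7)*1 = -12 + √(-7/8)*1 = -12 + (I*√14/4)*1 = -12 + I*√14/4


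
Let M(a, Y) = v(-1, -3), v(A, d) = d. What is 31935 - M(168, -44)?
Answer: 31938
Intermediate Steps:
M(a, Y) = -3
31935 - M(168, -44) = 31935 - 1*(-3) = 31935 + 3 = 31938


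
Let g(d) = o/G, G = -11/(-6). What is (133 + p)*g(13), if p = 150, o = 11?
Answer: 1698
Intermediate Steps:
G = 11/6 (G = -11*(-⅙) = 11/6 ≈ 1.8333)
g(d) = 6 (g(d) = 11/(11/6) = 11*(6/11) = 6)
(133 + p)*g(13) = (133 + 150)*6 = 283*6 = 1698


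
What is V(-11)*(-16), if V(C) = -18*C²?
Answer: 34848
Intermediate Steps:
V(-11)*(-16) = -18*(-11)²*(-16) = -18*121*(-16) = -2178*(-16) = 34848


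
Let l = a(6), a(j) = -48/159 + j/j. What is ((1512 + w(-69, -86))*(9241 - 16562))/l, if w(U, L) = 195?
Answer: -662338191/37 ≈ -1.7901e+7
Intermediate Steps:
a(j) = 37/53 (a(j) = -48*1/159 + 1 = -16/53 + 1 = 37/53)
l = 37/53 ≈ 0.69811
((1512 + w(-69, -86))*(9241 - 16562))/l = ((1512 + 195)*(9241 - 16562))/(37/53) = (1707*(-7321))*(53/37) = -12496947*53/37 = -662338191/37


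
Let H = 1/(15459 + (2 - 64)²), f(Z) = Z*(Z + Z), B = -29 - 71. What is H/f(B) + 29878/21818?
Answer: 5767350350909/4211528540000 ≈ 1.3694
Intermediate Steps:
B = -100
f(Z) = 2*Z² (f(Z) = Z*(2*Z) = 2*Z²)
H = 1/19303 (H = 1/(15459 + (-62)²) = 1/(15459 + 3844) = 1/19303 ≈ 5.1805e-5)
H/f(B) + 29878/21818 = 1/(19303*((2*(-100)²))) + 29878/21818 = 1/(19303*((2*10000))) + 29878*(1/21818) = (1/19303)/20000 + 14939/10909 = (1/19303)*(1/20000) + 14939/10909 = 1/386060000 + 14939/10909 = 5767350350909/4211528540000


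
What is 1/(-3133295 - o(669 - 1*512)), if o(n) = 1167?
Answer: -1/3134462 ≈ -3.1903e-7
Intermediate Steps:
1/(-3133295 - o(669 - 1*512)) = 1/(-3133295 - 1*1167) = 1/(-3133295 - 1167) = 1/(-3134462) = -1/3134462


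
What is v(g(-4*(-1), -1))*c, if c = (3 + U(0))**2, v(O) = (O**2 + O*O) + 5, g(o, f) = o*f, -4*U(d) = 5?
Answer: 1813/16 ≈ 113.31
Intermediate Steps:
U(d) = -5/4 (U(d) = -1/4*5 = -5/4)
g(o, f) = f*o
v(O) = 5 + 2*O**2 (v(O) = (O**2 + O**2) + 5 = 2*O**2 + 5 = 5 + 2*O**2)
c = 49/16 (c = (3 - 5/4)**2 = (7/4)**2 = 49/16 ≈ 3.0625)
v(g(-4*(-1), -1))*c = (5 + 2*(-(-4)*(-1))**2)*(49/16) = (5 + 2*(-1*4)**2)*(49/16) = (5 + 2*(-4)**2)*(49/16) = (5 + 2*16)*(49/16) = (5 + 32)*(49/16) = 37*(49/16) = 1813/16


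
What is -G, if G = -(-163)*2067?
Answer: -336921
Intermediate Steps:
G = 336921 (G = -163*(-2067) = 336921)
-G = -1*336921 = -336921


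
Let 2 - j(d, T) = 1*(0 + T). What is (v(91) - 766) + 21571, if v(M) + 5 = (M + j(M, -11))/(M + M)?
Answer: 145604/7 ≈ 20801.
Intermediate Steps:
j(d, T) = 2 - T (j(d, T) = 2 - (0 + T) = 2 - T)
v(M) = -5 + (13 + M)/(2*M) (v(M) = -5 + (M + (2 - 1*(-11)))/(M + M) = -5 + (M + (2 + 11))/((2*M)) = -5 + (M + 13)*(1/(2*M)) = -5 + (13 + M)*(1/(2*M)) = -5 + (13 + M)/(2*M))
(v(91) - 766) + 21571 = ((½)*(13 - 9*91)/91 - 766) + 21571 = ((½)*(1/91)*(13 - 819) - 766) + 21571 = ((½)*(1/91)*(-806) - 766) + 21571 = (-31/7 - 766) + 21571 = -5393/7 + 21571 = 145604/7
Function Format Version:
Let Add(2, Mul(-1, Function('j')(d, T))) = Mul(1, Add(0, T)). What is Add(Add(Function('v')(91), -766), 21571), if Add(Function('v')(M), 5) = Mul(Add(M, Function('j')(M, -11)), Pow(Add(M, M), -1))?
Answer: Rational(145604, 7) ≈ 20801.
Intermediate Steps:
Function('j')(d, T) = Add(2, Mul(-1, T)) (Function('j')(d, T) = Add(2, Mul(-1, Mul(1, Add(0, T)))) = Add(2, Mul(-1, Mul(1, T))) = Add(2, Mul(-1, T)))
Function('v')(M) = Add(-5, Mul(Rational(1, 2), Pow(M, -1), Add(13, M))) (Function('v')(M) = Add(-5, Mul(Add(M, Add(2, Mul(-1, -11))), Pow(Add(M, M), -1))) = Add(-5, Mul(Add(M, Add(2, 11)), Pow(Mul(2, M), -1))) = Add(-5, Mul(Add(M, 13), Mul(Rational(1, 2), Pow(M, -1)))) = Add(-5, Mul(Add(13, M), Mul(Rational(1, 2), Pow(M, -1)))) = Add(-5, Mul(Rational(1, 2), Pow(M, -1), Add(13, M))))
Add(Add(Function('v')(91), -766), 21571) = Add(Add(Mul(Rational(1, 2), Pow(91, -1), Add(13, Mul(-9, 91))), -766), 21571) = Add(Add(Mul(Rational(1, 2), Rational(1, 91), Add(13, -819)), -766), 21571) = Add(Add(Mul(Rational(1, 2), Rational(1, 91), -806), -766), 21571) = Add(Add(Rational(-31, 7), -766), 21571) = Add(Rational(-5393, 7), 21571) = Rational(145604, 7)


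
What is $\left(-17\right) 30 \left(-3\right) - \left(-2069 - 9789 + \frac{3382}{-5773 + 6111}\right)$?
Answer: $\frac{2260881}{169} \approx 13378.0$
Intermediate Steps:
$\left(-17\right) 30 \left(-3\right) - \left(-2069 - 9789 + \frac{3382}{-5773 + 6111}\right) = \left(-510\right) \left(-3\right) - \left(-11858 + \frac{1691}{169}\right) = 1530 - - \frac{2002311}{169} = 1530 + \left(- \frac{1691}{169} + 11858\right) = 1530 + \frac{2002311}{169} = \frac{2260881}{169}$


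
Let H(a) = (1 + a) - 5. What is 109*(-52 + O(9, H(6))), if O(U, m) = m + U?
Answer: -4469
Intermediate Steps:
H(a) = -4 + a
O(U, m) = U + m
109*(-52 + O(9, H(6))) = 109*(-52 + (9 + (-4 + 6))) = 109*(-52 + (9 + 2)) = 109*(-52 + 11) = 109*(-41) = -4469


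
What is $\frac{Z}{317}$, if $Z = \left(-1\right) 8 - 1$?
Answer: $- \frac{9}{317} \approx -0.028391$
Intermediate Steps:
$Z = -9$ ($Z = -8 - 1 = -9$)
$\frac{Z}{317} = \frac{1}{317} \left(-9\right) = - \frac{9}{317}$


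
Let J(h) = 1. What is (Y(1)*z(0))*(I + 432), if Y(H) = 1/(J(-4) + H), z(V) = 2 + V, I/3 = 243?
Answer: 1161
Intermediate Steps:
I = 729 (I = 3*243 = 729)
Y(H) = 1/(1 + H)
(Y(1)*z(0))*(I + 432) = ((2 + 0)/(1 + 1))*(729 + 432) = (2/2)*1161 = ((1/2)*2)*1161 = 1*1161 = 1161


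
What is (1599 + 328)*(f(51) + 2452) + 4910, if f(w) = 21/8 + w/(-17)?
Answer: 37833531/8 ≈ 4.7292e+6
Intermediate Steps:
f(w) = 21/8 - w/17 (f(w) = 21*(⅛) + w*(-1/17) = 21/8 - w/17)
(1599 + 328)*(f(51) + 2452) + 4910 = (1599 + 328)*((21/8 - 1/17*51) + 2452) + 4910 = 1927*((21/8 - 3) + 2452) + 4910 = 1927*(-3/8 + 2452) + 4910 = 1927*(19613/8) + 4910 = 37794251/8 + 4910 = 37833531/8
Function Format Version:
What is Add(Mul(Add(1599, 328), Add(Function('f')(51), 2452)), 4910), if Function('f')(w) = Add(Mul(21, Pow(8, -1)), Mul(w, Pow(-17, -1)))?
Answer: Rational(37833531, 8) ≈ 4.7292e+6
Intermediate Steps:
Function('f')(w) = Add(Rational(21, 8), Mul(Rational(-1, 17), w)) (Function('f')(w) = Add(Mul(21, Rational(1, 8)), Mul(w, Rational(-1, 17))) = Add(Rational(21, 8), Mul(Rational(-1, 17), w)))
Add(Mul(Add(1599, 328), Add(Function('f')(51), 2452)), 4910) = Add(Mul(Add(1599, 328), Add(Add(Rational(21, 8), Mul(Rational(-1, 17), 51)), 2452)), 4910) = Add(Mul(1927, Add(Add(Rational(21, 8), -3), 2452)), 4910) = Add(Mul(1927, Add(Rational(-3, 8), 2452)), 4910) = Add(Mul(1927, Rational(19613, 8)), 4910) = Add(Rational(37794251, 8), 4910) = Rational(37833531, 8)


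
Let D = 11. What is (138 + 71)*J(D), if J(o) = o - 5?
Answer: 1254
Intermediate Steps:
J(o) = -5 + o
(138 + 71)*J(D) = (138 + 71)*(-5 + 11) = 209*6 = 1254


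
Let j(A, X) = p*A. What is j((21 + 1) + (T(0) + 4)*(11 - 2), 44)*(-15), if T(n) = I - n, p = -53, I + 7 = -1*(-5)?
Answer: 31800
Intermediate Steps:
I = -2 (I = -7 - 1*(-5) = -7 + 5 = -2)
T(n) = -2 - n
j(A, X) = -53*A
j((21 + 1) + (T(0) + 4)*(11 - 2), 44)*(-15) = -53*((21 + 1) + ((-2 - 1*0) + 4)*(11 - 2))*(-15) = -53*(22 + ((-2 + 0) + 4)*9)*(-15) = -53*(22 + (-2 + 4)*9)*(-15) = -53*(22 + 2*9)*(-15) = -53*(22 + 18)*(-15) = -53*40*(-15) = -2120*(-15) = 31800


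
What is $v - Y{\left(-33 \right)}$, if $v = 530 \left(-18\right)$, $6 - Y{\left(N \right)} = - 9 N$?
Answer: $-9249$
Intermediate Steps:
$Y{\left(N \right)} = 6 + 9 N$ ($Y{\left(N \right)} = 6 - - 9 N = 6 + 9 N$)
$v = -9540$
$v - Y{\left(-33 \right)} = -9540 - \left(6 + 9 \left(-33\right)\right) = -9540 - \left(6 - 297\right) = -9540 - -291 = -9540 + 291 = -9249$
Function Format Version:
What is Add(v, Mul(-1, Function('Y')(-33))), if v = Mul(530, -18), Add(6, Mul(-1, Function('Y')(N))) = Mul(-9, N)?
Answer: -9249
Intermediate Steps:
Function('Y')(N) = Add(6, Mul(9, N)) (Function('Y')(N) = Add(6, Mul(-1, Mul(-9, N))) = Add(6, Mul(9, N)))
v = -9540
Add(v, Mul(-1, Function('Y')(-33))) = Add(-9540, Mul(-1, Add(6, Mul(9, -33)))) = Add(-9540, Mul(-1, Add(6, -297))) = Add(-9540, Mul(-1, -291)) = Add(-9540, 291) = -9249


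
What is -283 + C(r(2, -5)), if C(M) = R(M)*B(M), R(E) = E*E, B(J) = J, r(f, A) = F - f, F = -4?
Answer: -499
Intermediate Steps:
r(f, A) = -4 - f
R(E) = E²
C(M) = M³ (C(M) = M²*M = M³)
-283 + C(r(2, -5)) = -283 + (-4 - 1*2)³ = -283 + (-4 - 2)³ = -283 + (-6)³ = -283 - 216 = -499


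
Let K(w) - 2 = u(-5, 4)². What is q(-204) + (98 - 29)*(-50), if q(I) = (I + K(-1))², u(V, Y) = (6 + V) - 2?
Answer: 36951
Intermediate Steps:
u(V, Y) = 4 + V
K(w) = 3 (K(w) = 2 + (4 - 5)² = 2 + (-1)² = 2 + 1 = 3)
q(I) = (3 + I)² (q(I) = (I + 3)² = (3 + I)²)
q(-204) + (98 - 29)*(-50) = (3 - 204)² + (98 - 29)*(-50) = (-201)² + 69*(-50) = 40401 - 3450 = 36951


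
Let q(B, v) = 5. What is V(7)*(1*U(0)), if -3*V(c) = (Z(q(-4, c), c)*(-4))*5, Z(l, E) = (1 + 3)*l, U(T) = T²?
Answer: 0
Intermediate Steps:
Z(l, E) = 4*l
V(c) = 400/3 (V(c) = -(4*5)*(-4)*5/3 = -20*(-4)*5/3 = -(-80)*5/3 = -⅓*(-400) = 400/3)
V(7)*(1*U(0)) = 400*(1*0²)/3 = 400*(1*0)/3 = (400/3)*0 = 0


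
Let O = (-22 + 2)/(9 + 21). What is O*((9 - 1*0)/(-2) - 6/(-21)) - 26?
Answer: -487/21 ≈ -23.190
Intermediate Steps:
O = -⅔ (O = -20/30 = -20*1/30 = -⅔ ≈ -0.66667)
O*((9 - 1*0)/(-2) - 6/(-21)) - 26 = -2*((9 - 1*0)/(-2) - 6/(-21))/3 - 26 = -2*((9 + 0)*(-½) - 6*(-1/21))/3 - 26 = -2*(9*(-½) + 2/7)/3 - 26 = -2*(-9/2 + 2/7)/3 - 26 = -⅔*(-59/14) - 26 = 59/21 - 26 = -487/21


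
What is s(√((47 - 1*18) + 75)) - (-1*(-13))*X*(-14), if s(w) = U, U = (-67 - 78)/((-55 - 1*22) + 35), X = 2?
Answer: 15433/42 ≈ 367.45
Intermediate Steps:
U = 145/42 (U = -145/((-55 - 22) + 35) = -145/(-77 + 35) = -145/(-42) = -145*(-1/42) = 145/42 ≈ 3.4524)
s(w) = 145/42
s(√((47 - 1*18) + 75)) - (-1*(-13))*X*(-14) = 145/42 - -1*(-13)*2*(-14) = 145/42 - 13*2*(-14) = 145/42 - 26*(-14) = 145/42 - 1*(-364) = 145/42 + 364 = 15433/42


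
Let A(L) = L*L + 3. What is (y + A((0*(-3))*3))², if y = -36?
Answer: 1089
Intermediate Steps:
A(L) = 3 + L² (A(L) = L² + 3 = 3 + L²)
(y + A((0*(-3))*3))² = (-36 + (3 + ((0*(-3))*3)²))² = (-36 + (3 + (0*3)²))² = (-36 + (3 + 0²))² = (-36 + (3 + 0))² = (-36 + 3)² = (-33)² = 1089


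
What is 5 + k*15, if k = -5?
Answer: -70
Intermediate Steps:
5 + k*15 = 5 - 5*15 = 5 - 75 = -70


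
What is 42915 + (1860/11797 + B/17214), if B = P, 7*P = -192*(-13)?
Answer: 10167427627097/236919151 ≈ 42915.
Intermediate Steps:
P = 2496/7 (P = (-192*(-13))/7 = (⅐)*2496 = 2496/7 ≈ 356.57)
B = 2496/7 ≈ 356.57
42915 + (1860/11797 + B/17214) = 42915 + (1860/11797 + (2496/7)/17214) = 42915 + (1860*(1/11797) + (2496/7)*(1/17214)) = 42915 + (1860/11797 + 416/20083) = 42915 + 42261932/236919151 = 10167427627097/236919151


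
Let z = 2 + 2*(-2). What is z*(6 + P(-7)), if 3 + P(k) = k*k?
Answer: -104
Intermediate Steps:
z = -2 (z = 2 - 4 = -2)
P(k) = -3 + k² (P(k) = -3 + k*k = -3 + k²)
z*(6 + P(-7)) = -2*(6 + (-3 + (-7)²)) = -2*(6 + (-3 + 49)) = -2*(6 + 46) = -2*52 = -104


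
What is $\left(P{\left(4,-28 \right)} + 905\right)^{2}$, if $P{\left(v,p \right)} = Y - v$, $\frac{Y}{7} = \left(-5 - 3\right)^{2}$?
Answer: $1819801$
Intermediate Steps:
$Y = 448$ ($Y = 7 \left(-5 - 3\right)^{2} = 7 \left(-8\right)^{2} = 7 \cdot 64 = 448$)
$P{\left(v,p \right)} = 448 - v$
$\left(P{\left(4,-28 \right)} + 905\right)^{2} = \left(\left(448 - 4\right) + 905\right)^{2} = \left(444 + 905\right)^{2} = 1349^{2} = 1819801$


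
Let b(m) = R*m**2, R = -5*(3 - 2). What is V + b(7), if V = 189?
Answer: -56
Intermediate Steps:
R = -5 (R = -5*1 = -5)
b(m) = -5*m**2
V + b(7) = 189 - 5*7**2 = 189 - 5*49 = 189 - 245 = -56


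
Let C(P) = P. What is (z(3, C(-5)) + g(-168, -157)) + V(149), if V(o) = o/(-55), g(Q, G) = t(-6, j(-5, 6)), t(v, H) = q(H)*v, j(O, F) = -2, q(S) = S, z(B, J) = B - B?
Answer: 511/55 ≈ 9.2909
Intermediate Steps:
z(B, J) = 0
t(v, H) = H*v
g(Q, G) = 12 (g(Q, G) = -2*(-6) = 12)
V(o) = -o/55 (V(o) = o*(-1/55) = -o/55)
(z(3, C(-5)) + g(-168, -157)) + V(149) = (0 + 12) - 1/55*149 = 12 - 149/55 = 511/55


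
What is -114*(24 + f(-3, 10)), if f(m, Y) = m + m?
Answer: -2052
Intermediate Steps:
f(m, Y) = 2*m
-114*(24 + f(-3, 10)) = -114*(24 + 2*(-3)) = -114*(24 - 6) = -114*18 = -2052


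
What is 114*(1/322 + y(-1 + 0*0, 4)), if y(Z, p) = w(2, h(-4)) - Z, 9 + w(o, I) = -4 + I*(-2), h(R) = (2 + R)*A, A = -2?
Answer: -367023/161 ≈ -2279.6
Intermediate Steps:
h(R) = -4 - 2*R (h(R) = (2 + R)*(-2) = -4 - 2*R)
w(o, I) = -13 - 2*I (w(o, I) = -9 + (-4 + I*(-2)) = -9 + (-4 - 2*I) = -13 - 2*I)
y(Z, p) = -21 - Z (y(Z, p) = (-13 - 2*(-4 - 2*(-4))) - Z = (-13 - 2*(-4 + 8)) - Z = (-13 - 2*4) - Z = (-13 - 8) - Z = -21 - Z)
114*(1/322 + y(-1 + 0*0, 4)) = 114*(1/322 + (-21 - (-1 + 0*0))) = 114*(1/322 + (-21 - (-1 + 0))) = 114*(1/322 + (-21 - 1*(-1))) = 114*(1/322 + (-21 + 1)) = 114*(1/322 - 20) = 114*(-6439/322) = -367023/161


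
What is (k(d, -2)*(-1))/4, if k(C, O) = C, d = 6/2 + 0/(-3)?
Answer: -3/4 ≈ -0.75000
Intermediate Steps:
d = 3 (d = 6*(1/2) + 0*(-1/3) = 3 + 0 = 3)
(k(d, -2)*(-1))/4 = (3*(-1))/4 = -3*1/4 = -3/4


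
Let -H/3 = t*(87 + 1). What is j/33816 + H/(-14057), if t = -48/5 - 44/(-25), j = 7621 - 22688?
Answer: -7044695579/11883787800 ≈ -0.59280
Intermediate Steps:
j = -15067
t = -196/25 (t = -48*1/5 - 44*(-1/25) = -48/5 + 44/25 = -196/25 ≈ -7.8400)
H = 51744/25 (H = -(-588)*(87 + 1)/25 = -(-588)*88/25 = -3*(-17248/25) = 51744/25 ≈ 2069.8)
j/33816 + H/(-14057) = -15067/33816 + (51744/25)/(-14057) = -15067*1/33816 + (51744/25)*(-1/14057) = -15067/33816 - 51744/351425 = -7044695579/11883787800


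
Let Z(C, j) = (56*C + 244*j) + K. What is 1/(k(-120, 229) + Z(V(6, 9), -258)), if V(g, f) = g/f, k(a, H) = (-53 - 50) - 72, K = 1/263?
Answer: -789/49777744 ≈ -1.5850e-5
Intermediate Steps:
K = 1/263 ≈ 0.0038023
k(a, H) = -175 (k(a, H) = -103 - 72 = -175)
Z(C, j) = 1/263 + 56*C + 244*j (Z(C, j) = (56*C + 244*j) + 1/263 = 1/263 + 56*C + 244*j)
1/(k(-120, 229) + Z(V(6, 9), -258)) = 1/(-175 + (1/263 + 56*(6/9) + 244*(-258))) = 1/(-175 + (1/263 + 56*(6*(⅑)) - 62952)) = 1/(-175 + (1/263 + 56*(⅔) - 62952)) = 1/(-175 + (1/263 + 112/3 - 62952)) = 1/(-175 - 49639669/789) = 1/(-49777744/789) = -789/49777744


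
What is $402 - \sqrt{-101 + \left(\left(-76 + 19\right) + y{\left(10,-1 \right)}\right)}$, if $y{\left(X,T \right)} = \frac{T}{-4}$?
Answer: $402 - \frac{i \sqrt{631}}{2} \approx 402.0 - 12.56 i$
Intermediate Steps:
$y{\left(X,T \right)} = - \frac{T}{4}$ ($y{\left(X,T \right)} = T \left(- \frac{1}{4}\right) = - \frac{T}{4}$)
$402 - \sqrt{-101 + \left(\left(-76 + 19\right) + y{\left(10,-1 \right)}\right)} = 402 - \sqrt{-101 + \left(\left(-76 + 19\right) - - \frac{1}{4}\right)} = 402 - \sqrt{-101 + \left(-57 + \frac{1}{4}\right)} = 402 - \sqrt{-101 - \frac{227}{4}} = 402 - \sqrt{- \frac{631}{4}} = 402 - \frac{i \sqrt{631}}{2}$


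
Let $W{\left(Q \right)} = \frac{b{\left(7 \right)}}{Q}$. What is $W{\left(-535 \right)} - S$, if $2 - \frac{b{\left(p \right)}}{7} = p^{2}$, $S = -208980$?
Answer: $\frac{111804629}{535} \approx 2.0898 \cdot 10^{5}$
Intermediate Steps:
$b{\left(p \right)} = 14 - 7 p^{2}$
$W{\left(Q \right)} = - \frac{329}{Q}$ ($W{\left(Q \right)} = \frac{14 - 7 \cdot 7^{2}}{Q} = \frac{14 - 343}{Q} = - \frac{329}{Q}$)
$W{\left(-535 \right)} - S = - \frac{329}{-535} - -208980 = \left(-329\right) \left(- \frac{1}{535}\right) + 208980 = \frac{329}{535} + 208980 = \frac{111804629}{535}$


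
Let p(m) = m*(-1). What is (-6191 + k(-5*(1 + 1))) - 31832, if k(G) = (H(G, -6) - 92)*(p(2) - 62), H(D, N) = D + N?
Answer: -31111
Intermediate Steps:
p(m) = -m
k(G) = 6272 - 64*G (k(G) = ((G - 6) - 92)*(-1*2 - 62) = ((-6 + G) - 92)*(-2 - 62) = (-98 + G)*(-64) = 6272 - 64*G)
(-6191 + k(-5*(1 + 1))) - 31832 = (-6191 + (6272 - (-320)*(1 + 1))) - 31832 = (-6191 + (6272 - (-320)*2)) - 31832 = (-6191 + (6272 - 64*(-10))) - 31832 = (-6191 + (6272 + 640)) - 31832 = (-6191 + 6912) - 31832 = 721 - 31832 = -31111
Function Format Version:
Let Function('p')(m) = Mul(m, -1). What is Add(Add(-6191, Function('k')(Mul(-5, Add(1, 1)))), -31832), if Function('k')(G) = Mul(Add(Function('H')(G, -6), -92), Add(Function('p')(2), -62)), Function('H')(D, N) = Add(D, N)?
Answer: -31111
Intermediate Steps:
Function('p')(m) = Mul(-1, m)
Function('k')(G) = Add(6272, Mul(-64, G)) (Function('k')(G) = Mul(Add(Add(G, -6), -92), Add(Mul(-1, 2), -62)) = Mul(Add(Add(-6, G), -92), Add(-2, -62)) = Mul(Add(-98, G), -64) = Add(6272, Mul(-64, G)))
Add(Add(-6191, Function('k')(Mul(-5, Add(1, 1)))), -31832) = Add(Add(-6191, Add(6272, Mul(-64, Mul(-5, Add(1, 1))))), -31832) = Add(Add(-6191, Add(6272, Mul(-64, Mul(-5, 2)))), -31832) = Add(Add(-6191, Add(6272, Mul(-64, -10))), -31832) = Add(Add(-6191, Add(6272, 640)), -31832) = Add(Add(-6191, 6912), -31832) = Add(721, -31832) = -31111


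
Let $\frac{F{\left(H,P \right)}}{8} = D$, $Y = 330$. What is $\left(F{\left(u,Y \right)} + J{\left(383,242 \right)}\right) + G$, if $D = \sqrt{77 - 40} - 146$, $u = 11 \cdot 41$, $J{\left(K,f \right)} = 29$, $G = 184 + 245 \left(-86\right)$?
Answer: $-22025 + 8 \sqrt{37} \approx -21976.0$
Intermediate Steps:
$G = -20886$ ($G = 184 - 21070 = -20886$)
$u = 451$
$D = -146 + \sqrt{37}$ ($D = \sqrt{37} - 146 = -146 + \sqrt{37} \approx -139.92$)
$F{\left(H,P \right)} = -1168 + 8 \sqrt{37}$ ($F{\left(H,P \right)} = 8 \left(-146 + \sqrt{37}\right) = -1168 + 8 \sqrt{37}$)
$\left(F{\left(u,Y \right)} + J{\left(383,242 \right)}\right) + G = \left(\left(-1168 + 8 \sqrt{37}\right) + 29\right) - 20886 = \left(-1139 + 8 \sqrt{37}\right) - 20886 = -22025 + 8 \sqrt{37}$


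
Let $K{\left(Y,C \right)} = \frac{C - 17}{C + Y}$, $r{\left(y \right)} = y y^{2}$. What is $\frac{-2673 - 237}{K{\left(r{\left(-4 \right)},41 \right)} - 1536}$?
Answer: $\frac{11155}{5892} \approx 1.8932$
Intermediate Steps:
$r{\left(y \right)} = y^{3}$
$K{\left(Y,C \right)} = \frac{-17 + C}{C + Y}$
$\frac{-2673 - 237}{K{\left(r{\left(-4 \right)},41 \right)} - 1536} = \frac{-2673 - 237}{\frac{-17 + 41}{41 + \left(-4\right)^{3}} - 1536} = - \frac{2910}{\frac{1}{41 - 64} \cdot 24 - 1536} = - \frac{2910}{\frac{1}{-23} \cdot 24 - 1536} = - \frac{2910}{\left(- \frac{1}{23}\right) 24 - 1536} = - \frac{2910}{- \frac{24}{23} - 1536} = - \frac{2910}{- \frac{35352}{23}} = \left(-2910\right) \left(- \frac{23}{35352}\right) = \frac{11155}{5892}$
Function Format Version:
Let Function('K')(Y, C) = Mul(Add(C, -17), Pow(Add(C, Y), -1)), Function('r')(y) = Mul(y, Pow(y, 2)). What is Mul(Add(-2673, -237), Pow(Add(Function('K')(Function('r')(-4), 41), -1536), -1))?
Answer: Rational(11155, 5892) ≈ 1.8932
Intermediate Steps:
Function('r')(y) = Pow(y, 3)
Function('K')(Y, C) = Mul(Pow(Add(C, Y), -1), Add(-17, C)) (Function('K')(Y, C) = Mul(Add(-17, C), Pow(Add(C, Y), -1)) = Mul(Pow(Add(C, Y), -1), Add(-17, C)))
Mul(Add(-2673, -237), Pow(Add(Function('K')(Function('r')(-4), 41), -1536), -1)) = Mul(Add(-2673, -237), Pow(Add(Mul(Pow(Add(41, Pow(-4, 3)), -1), Add(-17, 41)), -1536), -1)) = Mul(-2910, Pow(Add(Mul(Pow(Add(41, -64), -1), 24), -1536), -1)) = Mul(-2910, Pow(Add(Mul(Pow(-23, -1), 24), -1536), -1)) = Mul(-2910, Pow(Add(Mul(Rational(-1, 23), 24), -1536), -1)) = Mul(-2910, Pow(Add(Rational(-24, 23), -1536), -1)) = Mul(-2910, Pow(Rational(-35352, 23), -1)) = Mul(-2910, Rational(-23, 35352)) = Rational(11155, 5892)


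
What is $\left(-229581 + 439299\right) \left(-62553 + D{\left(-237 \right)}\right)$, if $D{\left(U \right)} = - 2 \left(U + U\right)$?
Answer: $-12919677390$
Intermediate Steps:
$D{\left(U \right)} = - 4 U$ ($D{\left(U \right)} = - 2 \cdot 2 U = - 4 U$)
$\left(-229581 + 439299\right) \left(-62553 + D{\left(-237 \right)}\right) = \left(-229581 + 439299\right) \left(-62553 - -948\right) = 209718 \left(-62553 + 948\right) = 209718 \left(-61605\right) = -12919677390$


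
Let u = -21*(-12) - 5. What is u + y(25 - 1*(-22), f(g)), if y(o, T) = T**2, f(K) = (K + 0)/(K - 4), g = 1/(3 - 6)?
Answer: 41744/169 ≈ 247.01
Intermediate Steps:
g = -1/3 (g = 1/(-3) = -1/3 ≈ -0.33333)
f(K) = K/(-4 + K)
u = 247 (u = 252 - 5 = 247)
u + y(25 - 1*(-22), f(g)) = 247 + (-1/(3*(-4 - 1/3)))**2 = 247 + (-1/(3*(-13/3)))**2 = 247 + (-1/3*(-3/13))**2 = 247 + (1/13)**2 = 247 + 1/169 = 41744/169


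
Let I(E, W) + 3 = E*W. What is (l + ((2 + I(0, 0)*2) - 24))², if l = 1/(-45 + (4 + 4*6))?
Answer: 227529/289 ≈ 787.30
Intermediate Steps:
I(E, W) = -3 + E*W
l = -1/17 (l = 1/(-45 + (4 + 24)) = 1/(-45 + 28) = 1/(-17) = -1/17 ≈ -0.058824)
(l + ((2 + I(0, 0)*2) - 24))² = (-1/17 + ((2 + (-3 + 0*0)*2) - 24))² = (-1/17 + ((2 + (-3 + 0)*2) - 24))² = (-1/17 + ((2 - 3*2) - 24))² = (-1/17 + ((2 - 6) - 24))² = (-1/17 + (-4 - 24))² = (-1/17 - 28)² = (-477/17)² = 227529/289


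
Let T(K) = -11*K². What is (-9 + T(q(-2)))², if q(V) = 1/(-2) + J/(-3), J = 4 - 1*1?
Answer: 18225/16 ≈ 1139.1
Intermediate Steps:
J = 3 (J = 4 - 1 = 3)
q(V) = -3/2 (q(V) = 1/(-2) + 3/(-3) = 1*(-½) + 3*(-⅓) = -½ - 1 = -3/2)
(-9 + T(q(-2)))² = (-9 - 11*(-3/2)²)² = (-9 - 11*9/4)² = (-9 - 99/4)² = (-135/4)² = 18225/16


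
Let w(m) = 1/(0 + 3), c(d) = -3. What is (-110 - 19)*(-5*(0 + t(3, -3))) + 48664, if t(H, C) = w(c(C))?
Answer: 48879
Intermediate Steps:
w(m) = ⅓ (w(m) = 1/3 = ⅓)
t(H, C) = ⅓
(-110 - 19)*(-5*(0 + t(3, -3))) + 48664 = (-110 - 19)*(-5*(0 + ⅓)) + 48664 = -(-645)/3 + 48664 = -129*(-5/3) + 48664 = 215 + 48664 = 48879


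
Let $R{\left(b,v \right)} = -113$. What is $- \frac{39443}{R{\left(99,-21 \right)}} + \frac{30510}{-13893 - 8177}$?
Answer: $\frac{86705938}{249391} \approx 347.67$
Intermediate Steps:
$- \frac{39443}{R{\left(99,-21 \right)}} + \frac{30510}{-13893 - 8177} = - \frac{39443}{-113} + \frac{30510}{-13893 - 8177} = \left(-39443\right) \left(- \frac{1}{113}\right) + \frac{30510}{-13893 - 8177} = \frac{39443}{113} + \frac{30510}{-22070} = \frac{39443}{113} + 30510 \left(- \frac{1}{22070}\right) = \frac{39443}{113} - \frac{3051}{2207} = \frac{86705938}{249391}$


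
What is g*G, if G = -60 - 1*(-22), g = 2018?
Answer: -76684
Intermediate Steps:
G = -38 (G = -60 + 22 = -38)
g*G = 2018*(-38) = -76684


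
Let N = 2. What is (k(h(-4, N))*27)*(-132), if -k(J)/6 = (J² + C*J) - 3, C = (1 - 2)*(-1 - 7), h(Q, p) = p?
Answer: 363528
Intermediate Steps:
C = 8 (C = -1*(-8) = 8)
k(J) = 18 - 48*J - 6*J² (k(J) = -6*((J² + 8*J) - 3) = -6*(-3 + J² + 8*J) = 18 - 48*J - 6*J²)
(k(h(-4, N))*27)*(-132) = ((18 - 48*2 - 6*2²)*27)*(-132) = ((18 - 96 - 6*4)*27)*(-132) = ((18 - 96 - 24)*27)*(-132) = -102*27*(-132) = -2754*(-132) = 363528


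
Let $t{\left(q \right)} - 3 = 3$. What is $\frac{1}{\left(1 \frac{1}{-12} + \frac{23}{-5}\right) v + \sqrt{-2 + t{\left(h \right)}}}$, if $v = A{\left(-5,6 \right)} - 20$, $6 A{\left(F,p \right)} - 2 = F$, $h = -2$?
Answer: $\frac{120}{11761} \approx 0.010203$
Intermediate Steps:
$t{\left(q \right)} = 6$ ($t{\left(q \right)} = 3 + 3 = 6$)
$A{\left(F,p \right)} = \frac{1}{3} + \frac{F}{6}$
$v = - \frac{41}{2}$ ($v = \left(\frac{1}{3} + \frac{1}{6} \left(-5\right)\right) - 20 = \left(\frac{1}{3} - \frac{5}{6}\right) - 20 = - \frac{1}{2} - 20 = - \frac{41}{2} \approx -20.5$)
$\frac{1}{\left(1 \frac{1}{-12} + \frac{23}{-5}\right) v + \sqrt{-2 + t{\left(h \right)}}} = \frac{1}{\left(1 \frac{1}{-12} + \frac{23}{-5}\right) \left(- \frac{41}{2}\right) + \sqrt{-2 + 6}} = \frac{1}{\left(1 \left(- \frac{1}{12}\right) + 23 \left(- \frac{1}{5}\right)\right) \left(- \frac{41}{2}\right) + \sqrt{4}} = \frac{1}{\left(- \frac{1}{12} - \frac{23}{5}\right) \left(- \frac{41}{2}\right) + 2} = \frac{1}{\left(- \frac{281}{60}\right) \left(- \frac{41}{2}\right) + 2} = \frac{1}{\frac{11521}{120} + 2} = \frac{1}{\frac{11761}{120}} = \frac{120}{11761}$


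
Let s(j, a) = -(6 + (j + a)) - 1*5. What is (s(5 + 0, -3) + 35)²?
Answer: 484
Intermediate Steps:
s(j, a) = -11 - a - j (s(j, a) = -(6 + (a + j)) - 5 = -(6 + a + j) - 5 = (-6 - a - j) - 5 = -11 - a - j)
(s(5 + 0, -3) + 35)² = ((-11 - 1*(-3) - (5 + 0)) + 35)² = ((-11 + 3 - 1*5) + 35)² = ((-11 + 3 - 5) + 35)² = (-13 + 35)² = 22² = 484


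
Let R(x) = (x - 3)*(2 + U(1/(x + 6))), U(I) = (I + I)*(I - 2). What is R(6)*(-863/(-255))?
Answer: 104423/6120 ≈ 17.063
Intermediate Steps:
U(I) = 2*I*(-2 + I) (U(I) = (2*I)*(-2 + I) = 2*I*(-2 + I))
R(x) = (-3 + x)*(2 + 2*(-2 + 1/(6 + x))/(6 + x)) (R(x) = (x - 3)*(2 + 2*(-2 + 1/(x + 6))/(x + 6)) = (-3 + x)*(2 + 2*(-2 + 1/(6 + x))/(6 + x)))
R(6)*(-863/(-255)) = (2*(-75 + 6**3 - 5*6 + 7*6**2)/(36 + 6**2 + 12*6))*(-863/(-255)) = (2*(-75 + 216 - 30 + 7*36)/(36 + 36 + 72))*(-863*(-1/255)) = (2*(-75 + 216 - 30 + 252)/144)*(863/255) = (2*(1/144)*363)*(863/255) = (121/24)*(863/255) = 104423/6120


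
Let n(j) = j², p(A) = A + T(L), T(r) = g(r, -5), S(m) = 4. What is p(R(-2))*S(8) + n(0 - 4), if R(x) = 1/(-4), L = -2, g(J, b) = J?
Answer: 7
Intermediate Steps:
R(x) = -¼
T(r) = r
p(A) = -2 + A (p(A) = A - 2 = -2 + A)
p(R(-2))*S(8) + n(0 - 4) = (-2 - ¼)*4 + (0 - 4)² = -9/4*4 + (-4)² = -9 + 16 = 7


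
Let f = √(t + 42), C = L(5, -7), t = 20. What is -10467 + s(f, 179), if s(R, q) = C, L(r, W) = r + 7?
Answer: -10455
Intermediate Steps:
L(r, W) = 7 + r
C = 12 (C = 7 + 5 = 12)
f = √62 (f = √(20 + 42) = √62 ≈ 7.8740)
s(R, q) = 12
-10467 + s(f, 179) = -10467 + 12 = -10455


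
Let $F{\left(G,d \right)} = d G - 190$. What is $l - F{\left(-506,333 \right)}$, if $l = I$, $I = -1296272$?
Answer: $-1127584$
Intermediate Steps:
$F{\left(G,d \right)} = -190 + G d$ ($F{\left(G,d \right)} = G d - 190 = -190 + G d$)
$l = -1296272$
$l - F{\left(-506,333 \right)} = -1296272 - \left(-190 - 168498\right) = -1296272 - -168688 = -1296272 + 168688 = -1127584$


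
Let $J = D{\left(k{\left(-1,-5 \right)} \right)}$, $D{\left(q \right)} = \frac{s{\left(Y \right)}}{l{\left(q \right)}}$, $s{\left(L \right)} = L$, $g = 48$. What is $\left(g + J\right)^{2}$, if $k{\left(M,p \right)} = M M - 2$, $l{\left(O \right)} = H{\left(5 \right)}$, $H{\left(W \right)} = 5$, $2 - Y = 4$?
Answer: $\frac{56644}{25} \approx 2265.8$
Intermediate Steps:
$Y = -2$ ($Y = 2 - 4 = -2$)
$l{\left(O \right)} = 5$
$k{\left(M,p \right)} = -2 + M^{2}$ ($k{\left(M,p \right)} = M^{2} - 2 = -2 + M^{2}$)
$D{\left(q \right)} = - \frac{2}{5}$
$J = - \frac{2}{5} \approx -0.4$
$\left(g + J\right)^{2} = \left(48 - \frac{2}{5}\right)^{2} = \left(\frac{238}{5}\right)^{2} = \frac{56644}{25}$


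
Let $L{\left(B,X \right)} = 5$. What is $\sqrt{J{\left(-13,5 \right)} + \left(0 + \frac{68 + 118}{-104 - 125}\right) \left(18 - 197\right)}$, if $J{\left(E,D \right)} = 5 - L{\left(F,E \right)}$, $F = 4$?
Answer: $\frac{\sqrt{7624326}}{229} \approx 12.058$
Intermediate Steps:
$J{\left(E,D \right)} = 0$ ($J{\left(E,D \right)} = 5 - 5 = 0$)
$\sqrt{J{\left(-13,5 \right)} + \left(0 + \frac{68 + 118}{-104 - 125}\right) \left(18 - 197\right)} = \sqrt{0 + \left(0 + \frac{68 + 118}{-104 - 125}\right) \left(18 - 197\right)} = \sqrt{0 + \left(0 + \frac{186}{-229}\right) \left(-179\right)} = \sqrt{0 + \left(0 + 186 \left(- \frac{1}{229}\right)\right) \left(-179\right)} = \sqrt{0 + \left(0 - \frac{186}{229}\right) \left(-179\right)} = \sqrt{0 - - \frac{33294}{229}} = \sqrt{0 + \frac{33294}{229}} = \sqrt{\frac{33294}{229}} = \frac{\sqrt{7624326}}{229}$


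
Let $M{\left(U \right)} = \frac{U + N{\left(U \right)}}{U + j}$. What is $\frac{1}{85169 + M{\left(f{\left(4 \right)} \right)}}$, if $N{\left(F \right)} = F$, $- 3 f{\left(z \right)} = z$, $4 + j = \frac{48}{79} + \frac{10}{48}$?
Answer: $\frac{8565}{729477541} \approx 1.1741 \cdot 10^{-5}$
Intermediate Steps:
$j = - \frac{6037}{1896}$ ($j = -4 + \left(\frac{48}{79} + \frac{10}{48}\right) = -4 + \left(48 \cdot \frac{1}{79} + 10 \cdot \frac{1}{48}\right) = -4 + \left(\frac{48}{79} + \frac{5}{24}\right) = -4 + \frac{1547}{1896} = - \frac{6037}{1896} \approx -3.1841$)
$f{\left(z \right)} = - \frac{z}{3}$
$M{\left(U \right)} = \frac{2 U}{- \frac{6037}{1896} + U}$ ($M{\left(U \right)} = \frac{U + U}{U - \frac{6037}{1896}} = \frac{2 U}{- \frac{6037}{1896} + U}$)
$\frac{1}{85169 + M{\left(f{\left(4 \right)} \right)}} = \frac{1}{85169 + \frac{3792 \left(\left(- \frac{1}{3}\right) 4\right)}{-6037 + 1896 \left(\left(- \frac{1}{3}\right) 4\right)}} = \frac{1}{85169 + 3792 \left(- \frac{4}{3}\right) \frac{1}{-6037 + 1896 \left(- \frac{4}{3}\right)}} = \frac{1}{85169 + 3792 \left(- \frac{4}{3}\right) \frac{1}{-6037 - 2528}} = \frac{1}{85169 + 3792 \left(- \frac{4}{3}\right) \frac{1}{-8565}} = \frac{1}{85169 + 3792 \left(- \frac{4}{3}\right) \left(- \frac{1}{8565}\right)} = \frac{1}{85169 + \frac{5056}{8565}} = \frac{1}{\frac{729477541}{8565}} = \frac{8565}{729477541}$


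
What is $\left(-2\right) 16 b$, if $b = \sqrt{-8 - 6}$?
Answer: $- 32 i \sqrt{14} \approx - 119.73 i$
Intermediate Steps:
$b = i \sqrt{14}$ ($b = \sqrt{-14} = i \sqrt{14} \approx 3.7417 i$)
$\left(-2\right) 16 b = \left(-2\right) 16 i \sqrt{14} = - 32 i \sqrt{14}$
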